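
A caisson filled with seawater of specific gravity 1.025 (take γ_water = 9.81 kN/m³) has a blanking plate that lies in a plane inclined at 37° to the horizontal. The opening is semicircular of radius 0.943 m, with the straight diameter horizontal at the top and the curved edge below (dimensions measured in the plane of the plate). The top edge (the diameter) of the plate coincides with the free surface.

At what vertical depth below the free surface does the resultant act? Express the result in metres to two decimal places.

γ = 1.025 × 9.81 = 10.05525 kN/m³.
Let θ = 37° be the plate's angle to the horizontal; measure y along the incline from where the plane meets the free surface. Vertical depth h = y·sinθ with sinθ = 0.601815.
The centroid of a semicircle lies 4r/(3π) = 0.400222 m from the diameter, here below the top edge, so y_c = 0.400222 m and h_c = 0.400222 × 0.601815 = 0.24086 m.
A = πr²/2 = π × 0.943²/2 = 1.39683 m².
Resultant F = γ·h_c·A = 10.05525 × 0.24086 × 1.39683 = 3.38299 kN.
I_c = (π/8 − 8/(9π))·r⁴ = 0.109757 × 0.943⁴ = 0.0867919 m⁴.
Centre of pressure: y_p = y_c + I_c/(y_c·A) = 0.400222 + 0.0867919/(0.400222 × 1.39683) = 0.400222 + 0.155251 = 0.555473 m along the plane.
Vertically, h_p = y_p·sinθ = 0.555473 × 0.601815 = 0.334292 m.

h_p = 0.33 m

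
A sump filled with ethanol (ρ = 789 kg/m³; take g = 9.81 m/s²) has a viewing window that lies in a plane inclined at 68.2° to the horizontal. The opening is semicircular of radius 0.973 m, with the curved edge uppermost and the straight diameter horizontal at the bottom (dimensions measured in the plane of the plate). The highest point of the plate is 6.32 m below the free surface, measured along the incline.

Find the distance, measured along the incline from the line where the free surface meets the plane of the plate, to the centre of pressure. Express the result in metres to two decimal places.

y_p = 6.89 m

γ = ρg = 789 × 9.81 / 1000 = 7.74009 kN/m³.
Let θ = 68.2° be the plate's angle to the horizontal; measure y along the incline from where the plane meets the free surface. Vertical depth h = y·sinθ with sinθ = 0.928486.
The centroid lies 4r/(3π) = 0.412954 m above the diameter, so r − 4r/(3π) = 0.973 − 0.412954 = 0.560046 m below the topmost point, so y_c = 6.32 + 0.560046 = 6.88005 m and h_c = 6.88005 × 0.928486 = 6.38803 m.
A = πr²/2 = π × 0.973²/2 = 1.48712 m².
Resultant F = γ·h_c·A = 7.74009 × 6.38803 × 1.48712 = 73.5291 kN.
I_c = (π/8 − 8/(9π))·r⁴ = 0.109757 × 0.973⁴ = 0.0983747 m⁴.
Centre of pressure: y_p = y_c + I_c/(y_c·A) = 6.88005 + 0.0983747/(6.88005 × 1.48712) = 6.88005 + 0.00961492 = 6.88966 m along the plane.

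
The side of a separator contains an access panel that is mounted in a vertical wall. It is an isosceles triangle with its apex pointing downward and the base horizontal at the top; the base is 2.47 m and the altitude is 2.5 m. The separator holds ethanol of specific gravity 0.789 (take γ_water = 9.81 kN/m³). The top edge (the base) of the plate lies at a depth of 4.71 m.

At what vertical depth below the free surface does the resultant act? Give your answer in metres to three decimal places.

γ = 0.789 × 9.81 = 7.74009 kN/m³.
With the apex down, the centroid sits h/3 = 2.5/3 = 0.833333 m below the base (the top edge), so the centroid depth is h_c = 4.71 + 0.833333 = 5.54333 m.
A = ½ × 2.47 × 2.5 = 3.0875 m².
Resultant F = γ·h_c·A = 7.74009 × 5.54333 × 3.0875 = 132.472 kN.
I_c = b·h³/36 = 2.47 × 2.5³/36 = 1.07205 m⁴.
Centre of pressure: y_p = y_c + I_c/(y_c·A) = 5.54333 + 1.07205/(5.54333 × 3.0875) = 5.54333 + 0.0626379 = 5.60597 m along the plane.

h_p = 5.606 m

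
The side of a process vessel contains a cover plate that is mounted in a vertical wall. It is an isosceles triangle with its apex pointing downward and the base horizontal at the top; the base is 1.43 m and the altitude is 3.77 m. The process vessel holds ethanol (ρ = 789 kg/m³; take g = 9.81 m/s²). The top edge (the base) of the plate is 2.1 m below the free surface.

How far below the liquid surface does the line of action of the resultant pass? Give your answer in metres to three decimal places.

h_p = 3.592 m

γ = ρg = 789 × 9.81 / 1000 = 7.74009 kN/m³.
With the apex down, the centroid sits h/3 = 3.77/3 = 1.25667 m below the base (the top edge), so the centroid depth is h_c = 2.1 + 1.25667 = 3.35667 m.
A = ½ × 1.43 × 3.77 = 2.69555 m².
Resultant F = γ·h_c·A = 7.74009 × 3.35667 × 2.69555 = 70.0329 kN.
I_c = b·h³/36 = 1.43 × 3.77³/36 = 2.12842 m⁴.
Centre of pressure: y_p = y_c + I_c/(y_c·A) = 3.35667 + 2.12842/(3.35667 × 2.69555) = 3.35667 + 0.235235 = 3.5919 m along the plane.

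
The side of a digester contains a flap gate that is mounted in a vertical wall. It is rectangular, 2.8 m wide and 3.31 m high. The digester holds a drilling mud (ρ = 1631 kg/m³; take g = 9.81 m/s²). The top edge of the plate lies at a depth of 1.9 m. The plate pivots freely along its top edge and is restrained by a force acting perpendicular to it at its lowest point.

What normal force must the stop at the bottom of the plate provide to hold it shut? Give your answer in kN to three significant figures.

γ = ρg = 1631 × 9.81 / 1000 = 16.00011 kN/m³.
The centroid lies 3.31/2 = 1.655 m below the top edge, so the centroid depth is h_c = 1.9 + 1.655 = 3.555 m.
A = 2.8 × 3.31 = 9.268 m².
Resultant F = γ·h_c·A = 16.00011 × 3.555 × 9.268 = 527.167 kN.
I_c = b·h³/12 = 2.8 × 3.31³/12 = 8.46176 m⁴.
Centre of pressure: y_p = y_c + I_c/(y_c·A) = 3.555 + 8.46176/(3.555 × 9.268) = 3.555 + 0.256824 = 3.81182 m along the plane.
The resultant acts 1.655 + 0.256824 = 1.91182 m (along the plate) below the hinge at the top edge, so the moment about the hinge is M = F × 1.91182 = 527.167 × 1.91182 = 1007.85 kN·m.
A normal force at the bottom, 3.31 m from the hinge, must supply this moment: P = 1007.85/3.31 = 304.486 kN.

P ≈ 304 kN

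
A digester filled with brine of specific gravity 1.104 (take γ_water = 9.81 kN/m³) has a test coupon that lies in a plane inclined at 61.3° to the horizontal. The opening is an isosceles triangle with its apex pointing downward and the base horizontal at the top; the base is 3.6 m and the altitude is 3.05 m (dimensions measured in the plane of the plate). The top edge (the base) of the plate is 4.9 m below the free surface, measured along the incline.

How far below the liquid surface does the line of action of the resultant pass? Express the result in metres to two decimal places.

γ = 1.104 × 9.81 = 10.83024 kN/m³.
Let θ = 61.3° be the plate's angle to the horizontal; measure y along the incline from where the plane meets the free surface. Vertical depth h = y·sinθ with sinθ = 0.877146.
With the apex down, the centroid sits h/3 = 3.05/3 = 1.01667 m below the base (the top edge), so y_c = 4.9 + 1.01667 = 5.91667 m and h_c = 5.91667 × 0.877146 = 5.18978 m.
A = ½ × 3.6 × 3.05 = 5.49 m².
Resultant F = γ·h_c·A = 10.83024 × 5.18978 × 5.49 = 308.574 kN.
I_c = b·h³/36 = 3.6 × 3.05³/36 = 2.83726 m⁴.
Centre of pressure: y_p = y_c + I_c/(y_c·A) = 5.91667 + 2.83726/(5.91667 × 5.49) = 5.91667 + 0.0873473 = 6.00402 m along the plane.
Vertically, h_p = y_p·sinθ = 6.00402 × 0.877146 = 5.2664 m.

h_p = 5.27 m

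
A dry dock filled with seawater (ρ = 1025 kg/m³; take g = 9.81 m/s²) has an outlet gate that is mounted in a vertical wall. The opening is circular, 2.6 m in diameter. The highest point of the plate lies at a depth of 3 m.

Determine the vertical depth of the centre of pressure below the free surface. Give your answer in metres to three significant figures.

γ = ρg = 1025 × 9.81 / 1000 = 10.05525 kN/m³.
The centroid is at the centre, 1.3 m below the top of the plate, so the centroid depth is h_c = 3 + 1.3 = 4.3 m.
A = π(1.3)² = 5.30929 m².
Resultant F = γ·h_c·A = 10.05525 × 4.3 × 5.30929 = 229.561 kN.
I_c = πr⁴/4 = π × 1.3⁴/4 = 2.24318 m⁴.
Centre of pressure: y_p = y_c + I_c/(y_c·A) = 4.3 + 2.24318/(4.3 × 5.30929) = 4.3 + 0.098256 = 4.39826 m along the plane.

h_p = 4.40 m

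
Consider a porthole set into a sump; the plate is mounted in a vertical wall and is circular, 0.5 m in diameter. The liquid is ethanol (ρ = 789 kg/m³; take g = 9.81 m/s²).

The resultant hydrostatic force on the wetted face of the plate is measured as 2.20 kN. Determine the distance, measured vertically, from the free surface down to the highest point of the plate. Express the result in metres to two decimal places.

d_top ≈ 1.20 m

γ = ρg = 789 × 9.81 / 1000 = 7.74009 kN/m³.
A = π(0.25)² = 0.19635 m².
From F = γ·h_c·A, the centroid depth is h_c = 2.20/(7.74009 × 0.19635) = 1.44759 m.
The centroid is at the centre, 0.25 m below the top of the plate, so the highest point sits at h_top = 1.44759 − 0.25 = 1.19759 m below the surface.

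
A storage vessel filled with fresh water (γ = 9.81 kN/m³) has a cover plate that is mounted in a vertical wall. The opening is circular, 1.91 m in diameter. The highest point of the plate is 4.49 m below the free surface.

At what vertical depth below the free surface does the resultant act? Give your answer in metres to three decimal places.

h_p = 5.487 m

γ = 9.81 kN/m³.
The centroid is at the centre, 0.955 m below the top of the plate, so the centroid depth is h_c = 4.49 + 0.955 = 5.445 m.
A = π(0.955)² = 2.86521 m².
Resultant F = γ·h_c·A = 9.81 × 5.445 × 2.86521 = 153.046 kN.
I_c = πr⁴/4 = π × 0.955⁴/4 = 0.653286 m⁴.
Centre of pressure: y_p = y_c + I_c/(y_c·A) = 5.445 + 0.653286/(5.445 × 2.86521) = 5.445 + 0.0418744 = 5.48687 m along the plane.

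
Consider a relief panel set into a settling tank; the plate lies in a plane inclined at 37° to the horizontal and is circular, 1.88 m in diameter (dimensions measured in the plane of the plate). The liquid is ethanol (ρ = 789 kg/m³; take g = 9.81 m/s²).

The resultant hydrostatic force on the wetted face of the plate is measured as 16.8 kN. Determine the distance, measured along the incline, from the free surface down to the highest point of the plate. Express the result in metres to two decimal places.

γ = ρg = 789 × 9.81 / 1000 = 7.74009 kN/m³.
A = π(0.94)² = 2.77591 m².
From F = γ·h_c·A, the centroid depth is h_c = 16.8/(7.74009 × 2.77591) = 0.781912 m.
Let θ = 37° be the plate's angle to the horizontal; measure y along the incline from where the plane meets the free surface. Vertical depth h = y·sinθ with sinθ = 0.601815.
Along the incline, y_c = h_c/sinθ = 0.781912/0.601815 = 1.29926 m.
The centroid is at the centre, 0.94 m below the top of the plate, so the highest point sits at y_top = 1.29926 − 0.94 = 0.35926 m along the incline.

y_top ≈ 0.36 m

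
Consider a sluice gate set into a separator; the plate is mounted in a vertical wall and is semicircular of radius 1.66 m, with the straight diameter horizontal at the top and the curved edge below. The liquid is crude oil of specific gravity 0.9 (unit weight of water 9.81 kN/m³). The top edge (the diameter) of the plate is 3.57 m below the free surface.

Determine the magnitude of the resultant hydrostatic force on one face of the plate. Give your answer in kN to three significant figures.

F ≈ 163 kN

γ = 0.9 × 9.81 = 8.829 kN/m³.
The centroid of a semicircle lies 4r/(3π) = 0.704526 m from the diameter, here below the top edge, so the centroid depth is h_c = 3.57 + 0.704526 = 4.27453 m.
A = πr²/2 = π × 1.66²/2 = 4.32849 m².
Resultant F = γ·h_c·A = 8.829 × 4.27453 × 4.32849 = 163.356 kN.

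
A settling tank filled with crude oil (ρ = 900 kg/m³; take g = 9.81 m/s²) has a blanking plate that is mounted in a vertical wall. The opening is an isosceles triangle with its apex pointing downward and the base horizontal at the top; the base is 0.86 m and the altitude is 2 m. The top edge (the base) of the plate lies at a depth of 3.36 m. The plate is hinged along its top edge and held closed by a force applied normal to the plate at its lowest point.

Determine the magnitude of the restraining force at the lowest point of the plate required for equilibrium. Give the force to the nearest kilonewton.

γ = ρg = 900 × 9.81 / 1000 = 8.829 kN/m³.
With the apex down, the centroid sits h/3 = 2/3 = 0.666667 m below the base (the top edge), so the centroid depth is h_c = 3.36 + 0.666667 = 4.02667 m.
A = ½ × 0.86 × 2 = 0.86 m².
Resultant F = γ·h_c·A = 8.829 × 4.02667 × 0.86 = 30.5743 kN.
I_c = b·h³/36 = 0.86 × 2³/36 = 0.191111 m⁴.
Centre of pressure: y_p = y_c + I_c/(y_c·A) = 4.02667 + 0.191111/(4.02667 × 0.86) = 4.02667 + 0.0551876 = 4.08186 m along the plane.
The resultant acts 0.666667 + 0.0551876 = 0.721855 m (along the plate) below the hinge at the top edge, so the moment about the hinge is M = F × 0.721855 = 30.5743 × 0.721855 = 22.0702 kN·m.
A normal force at the bottom, 2 m from the hinge, must supply this moment: P = 22.0702/2 = 11.0351 kN.

P ≈ 11 kN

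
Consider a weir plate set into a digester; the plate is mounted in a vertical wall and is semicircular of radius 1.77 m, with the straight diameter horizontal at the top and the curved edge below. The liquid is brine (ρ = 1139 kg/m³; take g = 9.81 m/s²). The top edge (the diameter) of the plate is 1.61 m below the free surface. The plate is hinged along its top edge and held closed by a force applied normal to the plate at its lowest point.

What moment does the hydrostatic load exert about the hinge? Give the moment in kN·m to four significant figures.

γ = ρg = 1139 × 9.81 / 1000 = 11.17359 kN/m³.
The centroid of a semicircle lies 4r/(3π) = 0.751211 m from the diameter, here below the top edge, so the centroid depth is h_c = 1.61 + 0.751211 = 2.36121 m.
A = πr²/2 = π × 1.77²/2 = 4.92115 m².
Resultant F = γ·h_c·A = 11.17359 × 2.36121 × 4.92115 = 129.836 kN.
I_c = (π/8 − 8/(9π))·r⁴ = 0.109757 × 1.77⁴ = 1.07727 m⁴.
Centre of pressure: y_p = y_c + I_c/(y_c·A) = 2.36121 + 1.07727/(2.36121 × 4.92115) = 2.36121 + 0.0927093 = 2.45392 m along the plane.
The resultant acts 0.751211 + 0.0927093 = 0.84392 m (along the plate) below the hinge at the top edge, so the moment about the hinge is M = F × 0.84392 = 129.836 × 0.84392 = 109.571 kN·m.

M ≈ 109.6 kN·m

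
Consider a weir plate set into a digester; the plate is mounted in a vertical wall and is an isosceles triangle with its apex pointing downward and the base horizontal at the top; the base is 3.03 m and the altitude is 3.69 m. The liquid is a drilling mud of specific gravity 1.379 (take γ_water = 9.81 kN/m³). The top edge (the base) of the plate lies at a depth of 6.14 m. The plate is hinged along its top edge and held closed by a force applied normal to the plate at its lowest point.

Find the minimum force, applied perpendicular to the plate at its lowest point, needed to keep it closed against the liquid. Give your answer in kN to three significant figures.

P ≈ 201 kN

γ = 1.379 × 9.81 = 13.52799 kN/m³.
With the apex down, the centroid sits h/3 = 3.69/3 = 1.23 m below the base (the top edge), so the centroid depth is h_c = 6.14 + 1.23 = 7.37 m.
A = ½ × 3.03 × 3.69 = 5.59035 m².
Resultant F = γ·h_c·A = 13.52799 × 7.37 × 5.59035 = 557.365 kN.
I_c = b·h³/36 = 3.03 × 3.69³/36 = 4.22882 m⁴.
Centre of pressure: y_p = y_c + I_c/(y_c·A) = 7.37 + 4.22882/(7.37 × 5.59035) = 7.37 + 0.102639 = 7.47264 m along the plane.
The resultant acts 1.23 + 0.102639 = 1.33264 m (along the plate) below the hinge at the top edge, so the moment about the hinge is M = F × 1.33264 = 557.365 × 1.33264 = 742.767 kN·m.
A normal force at the bottom, 3.69 m from the hinge, must supply this moment: P = 742.767/3.69 = 201.292 kN.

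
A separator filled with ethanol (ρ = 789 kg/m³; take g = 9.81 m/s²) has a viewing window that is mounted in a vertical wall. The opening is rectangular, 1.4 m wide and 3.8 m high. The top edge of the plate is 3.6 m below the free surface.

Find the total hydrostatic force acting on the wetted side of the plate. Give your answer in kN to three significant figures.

F ≈ 226 kN

γ = ρg = 789 × 9.81 / 1000 = 7.74009 kN/m³.
The centroid lies 3.8/2 = 1.9 m below the top edge, so the centroid depth is h_c = 3.6 + 1.9 = 5.5 m.
A = 1.4 × 3.8 = 5.32 m².
Resultant F = γ·h_c·A = 7.74009 × 5.5 × 5.32 = 226.475 kN.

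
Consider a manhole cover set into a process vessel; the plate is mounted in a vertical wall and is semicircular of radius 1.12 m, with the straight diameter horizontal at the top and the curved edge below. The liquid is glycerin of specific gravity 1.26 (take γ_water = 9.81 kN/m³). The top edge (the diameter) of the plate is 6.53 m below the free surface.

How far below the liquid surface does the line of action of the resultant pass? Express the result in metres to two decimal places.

γ = 1.26 × 9.81 = 12.3606 kN/m³.
The centroid of a semicircle lies 4r/(3π) = 0.475343 m from the diameter, here below the top edge, so the centroid depth is h_c = 6.53 + 0.475343 = 7.00534 m.
A = πr²/2 = π × 1.12²/2 = 1.97041 m².
Resultant F = γ·h_c·A = 12.3606 × 7.00534 × 1.97041 = 170.618 kN.
I_c = (π/8 − 8/(9π))·r⁴ = 0.109757 × 1.12⁴ = 0.172705 m⁴.
Centre of pressure: y_p = y_c + I_c/(y_c·A) = 7.00534 + 0.172705/(7.00534 × 1.97041) = 7.00534 + 0.0125118 = 7.01785 m along the plane.

h_p = 7.02 m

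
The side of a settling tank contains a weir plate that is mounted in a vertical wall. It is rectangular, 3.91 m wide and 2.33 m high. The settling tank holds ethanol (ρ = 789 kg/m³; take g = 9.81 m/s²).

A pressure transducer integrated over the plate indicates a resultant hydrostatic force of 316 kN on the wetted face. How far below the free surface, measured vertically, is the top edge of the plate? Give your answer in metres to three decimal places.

d_top ≈ 3.316 m

γ = ρg = 789 × 9.81 / 1000 = 7.74009 kN/m³.
A = 3.91 × 2.33 = 9.1103 m².
From F = γ·h_c·A, the centroid depth is h_c = 316/(7.74009 × 9.1103) = 4.48135 m.
The centroid lies 2.33/2 = 1.165 m below the top edge, so the top edge sits at h_top = 4.48135 − 1.165 = 3.31635 m below the surface.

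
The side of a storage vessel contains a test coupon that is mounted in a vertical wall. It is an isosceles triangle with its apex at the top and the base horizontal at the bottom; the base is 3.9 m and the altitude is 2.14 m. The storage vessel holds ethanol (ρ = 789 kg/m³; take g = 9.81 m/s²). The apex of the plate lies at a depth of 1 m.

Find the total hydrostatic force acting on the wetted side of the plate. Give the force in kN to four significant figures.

F ≈ 78.38 kN

γ = ρg = 789 × 9.81 / 1000 = 7.74009 kN/m³.
With the apex up, the centroid sits 2h/3 = 2 × 2.14/3 = 1.42667 m below the apex, so the centroid depth is h_c = 1 + 1.42667 = 2.42667 m.
A = ½ × 3.9 × 2.14 = 4.173 m².
Resultant F = γ·h_c·A = 7.74009 × 2.42667 × 4.173 = 78.38 kN.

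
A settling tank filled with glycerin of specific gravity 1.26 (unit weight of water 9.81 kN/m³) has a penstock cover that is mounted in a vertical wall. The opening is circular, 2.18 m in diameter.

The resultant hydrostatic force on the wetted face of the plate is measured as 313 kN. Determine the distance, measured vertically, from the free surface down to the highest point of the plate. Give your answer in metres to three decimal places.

γ = 1.26 × 9.81 = 12.3606 kN/m³.
A = π(1.09)² = 3.73253 m².
From F = γ·h_c·A, the centroid depth is h_c = 313/(12.3606 × 3.73253) = 6.78424 m.
The centroid is at the centre, 1.09 m below the top of the plate, so the highest point sits at h_top = 6.78424 − 1.09 = 5.69424 m below the surface.

d_top ≈ 5.694 m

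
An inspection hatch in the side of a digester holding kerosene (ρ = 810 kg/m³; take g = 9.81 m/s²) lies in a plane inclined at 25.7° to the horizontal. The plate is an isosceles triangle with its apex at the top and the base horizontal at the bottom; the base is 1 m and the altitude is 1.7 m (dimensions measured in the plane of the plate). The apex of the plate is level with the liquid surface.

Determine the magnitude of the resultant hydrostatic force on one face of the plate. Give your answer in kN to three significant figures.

γ = ρg = 810 × 9.81 / 1000 = 7.9461 kN/m³.
Let θ = 25.7° be the plate's angle to the horizontal; measure y along the incline from where the plane meets the free surface. Vertical depth h = y·sinθ with sinθ = 0.433659.
With the apex up, the centroid sits 2h/3 = 2 × 1.7/3 = 1.13333 m below the apex, so y_c = 1.13333 m and h_c = 1.13333 × 0.433659 = 0.491479 m.
A = ½ × 1 × 1.7 = 0.85 m².
Resultant F = γ·h_c·A = 7.9461 × 0.491479 × 0.85 = 3.31954 kN.

F ≈ 3.32 kN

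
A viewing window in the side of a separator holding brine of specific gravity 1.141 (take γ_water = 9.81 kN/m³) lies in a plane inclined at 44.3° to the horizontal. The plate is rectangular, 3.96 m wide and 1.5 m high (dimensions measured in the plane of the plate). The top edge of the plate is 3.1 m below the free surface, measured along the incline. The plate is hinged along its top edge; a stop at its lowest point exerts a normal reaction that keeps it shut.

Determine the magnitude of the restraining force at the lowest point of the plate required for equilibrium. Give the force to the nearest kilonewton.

P ≈ 95 kN

γ = 1.141 × 9.81 = 11.19321 kN/m³.
Let θ = 44.3° be the plate's angle to the horizontal; measure y along the incline from where the plane meets the free surface. Vertical depth h = y·sinθ with sinθ = 0.698415.
The centroid lies 1.5/2 = 0.75 m below the top edge, so y_c = 3.1 + 0.75 = 3.85 m and h_c = 3.85 × 0.698415 = 2.6889 m.
A = 3.96 × 1.5 = 5.94 m².
Resultant F = γ·h_c·A = 11.19321 × 2.6889 × 5.94 = 178.779 kN.
I_c = b·h³/12 = 3.96 × 1.5³/12 = 1.11375 m⁴.
Centre of pressure: y_p = y_c + I_c/(y_c·A) = 3.85 + 1.11375/(3.85 × 5.94) = 3.85 + 0.0487013 = 3.8987 m along the plane.
The resultant acts 0.75 + 0.0487013 = 0.798701 m (along the plate) below the hinge at the top edge, so the moment about the hinge is M = F × 0.798701 = 178.779 × 0.798701 = 142.791 kN·m.
A normal force at the bottom, 1.5 m from the hinge, must supply this moment: P = 142.791/1.5 = 95.194 kN.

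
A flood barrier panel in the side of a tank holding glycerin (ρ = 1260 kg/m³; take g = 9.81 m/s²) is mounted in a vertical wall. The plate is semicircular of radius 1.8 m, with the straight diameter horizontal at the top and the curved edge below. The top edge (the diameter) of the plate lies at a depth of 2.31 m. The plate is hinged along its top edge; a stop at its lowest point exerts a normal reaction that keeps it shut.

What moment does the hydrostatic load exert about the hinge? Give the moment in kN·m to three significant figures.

γ = ρg = 1260 × 9.81 / 1000 = 12.3606 kN/m³.
The centroid of a semicircle lies 4r/(3π) = 0.763944 m from the diameter, here below the top edge, so the centroid depth is h_c = 2.31 + 0.763944 = 3.07394 m.
A = πr²/2 = π × 1.8²/2 = 5.08938 m².
Resultant F = γ·h_c·A = 12.3606 × 3.07394 × 5.08938 = 193.375 kN.
I_c = (π/8 − 8/(9π))·r⁴ = 0.109757 × 1.8⁴ = 1.15219 m⁴.
Centre of pressure: y_p = y_c + I_c/(y_c·A) = 3.07394 + 1.15219/(3.07394 × 5.08938) = 3.07394 + 0.0736485 = 3.14759 m along the plane.
The resultant acts 0.763944 + 0.0736485 = 0.837592 m (along the plate) below the hinge at the top edge, so the moment about the hinge is M = F × 0.837592 = 193.375 × 0.837592 = 161.969 kN·m.

M ≈ 162 kN·m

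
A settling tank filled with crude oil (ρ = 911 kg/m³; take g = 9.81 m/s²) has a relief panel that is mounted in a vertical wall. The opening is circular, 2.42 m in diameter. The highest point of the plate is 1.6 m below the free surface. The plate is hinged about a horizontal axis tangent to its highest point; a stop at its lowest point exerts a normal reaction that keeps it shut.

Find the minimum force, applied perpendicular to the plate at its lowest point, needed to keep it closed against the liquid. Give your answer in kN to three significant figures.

γ = ρg = 911 × 9.81 / 1000 = 8.93691 kN/m³.
The centroid is at the centre, 1.21 m below the top of the plate, so the centroid depth is h_c = 1.6 + 1.21 = 2.81 m.
A = π(1.21)² = 4.59961 m².
Resultant F = γ·h_c·A = 8.93691 × 2.81 × 4.59961 = 115.509 kN.
I_c = πr⁴/4 = π × 1.21⁴/4 = 1.68357 m⁴.
Centre of pressure: y_p = y_c + I_c/(y_c·A) = 2.81 + 1.68357/(2.81 × 4.59961) = 2.81 + 0.130258 = 2.94026 m along the plane.
The resultant acts 1.21 + 0.130258 = 1.34026 m (along the plate) below the hinge at the top edge, so the moment about the hinge is M = F × 1.34026 = 115.509 × 1.34026 = 154.812 kN·m.
A normal force at the bottom, 2.42 m from the hinge, must supply this moment: P = 154.812/2.42 = 63.9719 kN.

P ≈ 64.0 kN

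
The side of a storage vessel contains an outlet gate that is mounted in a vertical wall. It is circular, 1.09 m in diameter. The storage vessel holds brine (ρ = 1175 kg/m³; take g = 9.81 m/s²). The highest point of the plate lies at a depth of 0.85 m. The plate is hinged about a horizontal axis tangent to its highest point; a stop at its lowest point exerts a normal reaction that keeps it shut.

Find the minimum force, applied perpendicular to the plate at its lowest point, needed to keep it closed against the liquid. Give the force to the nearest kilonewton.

P ≈ 8 kN

γ = ρg = 1175 × 9.81 / 1000 = 11.52675 kN/m³.
The centroid is at the centre, 0.545 m below the top of the plate, so the centroid depth is h_c = 0.85 + 0.545 = 1.395 m.
A = π(0.545)² = 0.933132 m².
Resultant F = γ·h_c·A = 11.52675 × 1.395 × 0.933132 = 15.0046 kN.
I_c = πr⁴/4 = π × 0.545⁴/4 = 0.0692909 m⁴.
Centre of pressure: y_p = y_c + I_c/(y_c·A) = 1.395 + 0.0692909/(1.395 × 0.933132) = 1.395 + 0.0532303 = 1.44823 m along the plane.
The resultant acts 0.545 + 0.0532303 = 0.59823 m (along the plate) below the hinge at the top edge, so the moment about the hinge is M = F × 0.59823 = 15.0046 × 0.59823 = 8.9762 kN·m.
A normal force at the bottom, 1.09 m from the hinge, must supply this moment: P = 8.9762/1.09 = 8.23505 kN.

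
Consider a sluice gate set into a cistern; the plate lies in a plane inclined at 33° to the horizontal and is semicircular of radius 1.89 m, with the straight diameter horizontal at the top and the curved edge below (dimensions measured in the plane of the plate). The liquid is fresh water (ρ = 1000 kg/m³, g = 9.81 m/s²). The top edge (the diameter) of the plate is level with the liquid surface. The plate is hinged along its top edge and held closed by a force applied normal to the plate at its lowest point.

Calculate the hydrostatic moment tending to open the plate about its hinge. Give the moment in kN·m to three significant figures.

γ = ρg = 1000 × 9.81 = 9810 N/m³ = 9.81 kN/m³.
Let θ = 33° be the plate's angle to the horizontal; measure y along the incline from where the plane meets the free surface. Vertical depth h = y·sinθ with sinθ = 0.544639.
The centroid of a semicircle lies 4r/(3π) = 0.802141 m from the diameter, here below the top edge, so y_c = 0.802141 m and h_c = 0.802141 × 0.544639 = 0.436877 m.
A = πr²/2 = π × 1.89²/2 = 5.61104 m².
Resultant F = γ·h_c·A = 9.81 × 0.436877 × 5.61104 = 24.0476 kN.
I_c = (π/8 − 8/(9π))·r⁴ = 0.109757 × 1.89⁴ = 1.40049 m⁴.
Centre of pressure: y_p = y_c + I_c/(y_c·A) = 0.802141 + 1.40049/(0.802141 × 5.61104) = 0.802141 + 0.311162 = 1.1133 m along the plane.
The resultant acts 0.802141 + 0.311162 = 1.1133 m (along the plate) below the hinge at the top edge, so the moment about the hinge is M = F × 1.1133 = 24.0476 × 1.1133 = 26.7722 kN·m.

M ≈ 26.8 kN·m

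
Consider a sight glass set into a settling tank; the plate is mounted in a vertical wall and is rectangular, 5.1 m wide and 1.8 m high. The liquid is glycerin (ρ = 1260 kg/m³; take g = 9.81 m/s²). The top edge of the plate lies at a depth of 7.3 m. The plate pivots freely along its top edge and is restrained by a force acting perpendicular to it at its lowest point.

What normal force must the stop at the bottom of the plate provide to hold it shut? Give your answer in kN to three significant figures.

P ≈ 482 kN

γ = ρg = 1260 × 9.81 / 1000 = 12.3606 kN/m³.
The centroid lies 1.8/2 = 0.9 m below the top edge, so the centroid depth is h_c = 7.3 + 0.9 = 8.2 m.
A = 5.1 × 1.8 = 9.18 m².
Resultant F = γ·h_c·A = 12.3606 × 8.2 × 9.18 = 930.457 kN.
I_c = b·h³/12 = 5.1 × 1.8³/12 = 2.4786 m⁴.
Centre of pressure: y_p = y_c + I_c/(y_c·A) = 8.2 + 2.4786/(8.2 × 9.18) = 8.2 + 0.0329268 = 8.23293 m along the plane.
The resultant acts 0.9 + 0.0329268 = 0.932927 m (along the plate) below the hinge at the top edge, so the moment about the hinge is M = F × 0.932927 = 930.457 × 0.932927 = 868.048 kN·m.
A normal force at the bottom, 1.8 m from the hinge, must supply this moment: P = 868.048/1.8 = 482.249 kN.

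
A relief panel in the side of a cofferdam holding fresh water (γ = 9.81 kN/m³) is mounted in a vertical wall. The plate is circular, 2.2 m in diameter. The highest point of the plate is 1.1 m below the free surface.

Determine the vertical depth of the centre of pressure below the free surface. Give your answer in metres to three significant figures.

γ = 9.81 kN/m³.
The centroid is at the centre, 1.1 m below the top of the plate, so the centroid depth is h_c = 1.1 + 1.1 = 2.2 m.
A = π(1.1)² = 3.80133 m².
Resultant F = γ·h_c·A = 9.81 × 2.2 × 3.80133 = 82.0403 kN.
I_c = πr⁴/4 = π × 1.1⁴/4 = 1.1499 m⁴.
Centre of pressure: y_p = y_c + I_c/(y_c·A) = 2.2 + 1.1499/(2.2 × 3.80133) = 2.2 + 0.1375 = 2.3375 m along the plane.

h_p = 2.34 m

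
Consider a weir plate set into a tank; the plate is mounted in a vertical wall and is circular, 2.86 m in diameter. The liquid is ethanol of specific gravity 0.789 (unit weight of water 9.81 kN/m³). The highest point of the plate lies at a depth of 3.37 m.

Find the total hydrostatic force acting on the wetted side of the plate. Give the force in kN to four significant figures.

γ = 0.789 × 9.81 = 7.74009 kN/m³.
The centroid is at the centre, 1.43 m below the top of the plate, so the centroid depth is h_c = 3.37 + 1.43 = 4.8 m.
A = π(1.43)² = 6.42424 m².
Resultant F = γ·h_c·A = 7.74009 × 4.8 × 6.42424 = 238.676 kN.

F ≈ 238.7 kN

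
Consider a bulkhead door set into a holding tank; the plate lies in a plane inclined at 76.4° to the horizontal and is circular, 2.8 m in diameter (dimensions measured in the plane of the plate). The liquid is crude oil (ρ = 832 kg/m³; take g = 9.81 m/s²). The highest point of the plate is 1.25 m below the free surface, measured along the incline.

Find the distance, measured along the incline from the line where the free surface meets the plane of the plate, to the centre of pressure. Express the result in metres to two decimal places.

y_p = 2.83 m

γ = ρg = 832 × 9.81 / 1000 = 8.16192 kN/m³.
Let θ = 76.4° be the plate's angle to the horizontal; measure y along the incline from where the plane meets the free surface. Vertical depth h = y·sinθ with sinθ = 0.971961.
The centroid is at the centre, 1.4 m below the top of the plate, so y_c = 1.25 + 1.4 = 2.65 m and h_c = 2.65 × 0.971961 = 2.5757 m.
A = π(1.4)² = 6.15752 m².
Resultant F = γ·h_c·A = 8.16192 × 2.5757 × 6.15752 = 129.447 kN.
I_c = πr⁴/4 = π × 1.4⁴/4 = 3.01719 m⁴.
Centre of pressure: y_p = y_c + I_c/(y_c·A) = 2.65 + 3.01719/(2.65 × 6.15752) = 2.65 + 0.184906 = 2.83491 m along the plane.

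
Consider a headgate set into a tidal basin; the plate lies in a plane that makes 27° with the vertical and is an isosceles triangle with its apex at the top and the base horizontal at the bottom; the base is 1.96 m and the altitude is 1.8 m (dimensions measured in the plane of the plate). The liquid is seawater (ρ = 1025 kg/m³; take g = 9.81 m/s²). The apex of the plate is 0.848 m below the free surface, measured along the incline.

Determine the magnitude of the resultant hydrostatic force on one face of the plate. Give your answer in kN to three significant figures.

γ = ρg = 1025 × 9.81 / 1000 = 10.05525 kN/m³.
The plate makes 27° with the vertical, i.e. θ = 90° − 27° = 63° to the horizontal. Measuring y along the incline from the free-surface line, vertical depth h = y·sinθ with sinθ = 0.891007.
With the apex up, the centroid sits 2h/3 = 2 × 1.8/3 = 1.2 m below the apex, so y_c = 0.848 + 1.2 = 2.048 m and h_c = 2.048 × 0.891007 = 1.82478 m.
A = ½ × 1.96 × 1.8 = 1.764 m².
Resultant F = γ·h_c·A = 10.05525 × 1.82478 × 1.764 = 32.367 kN.

F ≈ 32.4 kN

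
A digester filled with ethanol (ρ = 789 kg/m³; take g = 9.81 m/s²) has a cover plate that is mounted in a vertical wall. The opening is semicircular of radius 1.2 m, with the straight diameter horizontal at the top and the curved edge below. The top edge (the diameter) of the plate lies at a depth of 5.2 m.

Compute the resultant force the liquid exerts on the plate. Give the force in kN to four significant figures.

γ = ρg = 789 × 9.81 / 1000 = 7.74009 kN/m³.
The centroid of a semicircle lies 4r/(3π) = 0.509296 m from the diameter, here below the top edge, so the centroid depth is h_c = 5.2 + 0.509296 = 5.7093 m.
A = πr²/2 = π × 1.2²/2 = 2.26195 m².
Resultant F = γ·h_c·A = 7.74009 × 5.7093 × 2.26195 = 99.9567 kN.

F ≈ 99.96 kN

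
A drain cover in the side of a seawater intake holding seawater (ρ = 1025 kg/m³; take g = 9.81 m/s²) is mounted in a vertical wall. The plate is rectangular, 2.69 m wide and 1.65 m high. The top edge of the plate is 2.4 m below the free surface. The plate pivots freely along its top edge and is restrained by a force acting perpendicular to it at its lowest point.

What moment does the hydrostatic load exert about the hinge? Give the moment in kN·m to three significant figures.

M ≈ 129 kN·m

γ = ρg = 1025 × 9.81 / 1000 = 10.05525 kN/m³.
The centroid lies 1.65/2 = 0.825 m below the top edge, so the centroid depth is h_c = 2.4 + 0.825 = 3.225 m.
A = 2.69 × 1.65 = 4.4385 m².
Resultant F = γ·h_c·A = 10.05525 × 3.225 × 4.4385 = 143.932 kN.
I_c = b·h³/12 = 2.69 × 1.65³/12 = 1.00698 m⁴.
Centre of pressure: y_p = y_c + I_c/(y_c·A) = 3.225 + 1.00698/(3.225 × 4.4385) = 3.225 + 0.0703485 = 3.29535 m along the plane.
The resultant acts 0.825 + 0.0703485 = 0.895348 m (along the plate) below the hinge at the top edge, so the moment about the hinge is M = F × 0.895348 = 143.932 × 0.895348 = 128.869 kN·m.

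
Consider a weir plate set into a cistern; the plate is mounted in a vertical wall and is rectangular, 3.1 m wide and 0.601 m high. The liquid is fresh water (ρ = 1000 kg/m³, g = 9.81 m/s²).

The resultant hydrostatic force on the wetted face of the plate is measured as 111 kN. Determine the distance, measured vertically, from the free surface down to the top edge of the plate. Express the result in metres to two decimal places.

γ = ρg = 1000 × 9.81 = 9810 N/m³ = 9.81 kN/m³.
A = 3.1 × 0.601 = 1.8631 m².
From F = γ·h_c·A, the centroid depth is h_c = 111/(9.81 × 1.8631) = 6.0732 m.
The centroid lies 0.601/2 = 0.3005 m below the top edge, so the top edge sits at h_top = 6.0732 − 0.3005 = 5.7727 m below the surface.

d_top ≈ 5.77 m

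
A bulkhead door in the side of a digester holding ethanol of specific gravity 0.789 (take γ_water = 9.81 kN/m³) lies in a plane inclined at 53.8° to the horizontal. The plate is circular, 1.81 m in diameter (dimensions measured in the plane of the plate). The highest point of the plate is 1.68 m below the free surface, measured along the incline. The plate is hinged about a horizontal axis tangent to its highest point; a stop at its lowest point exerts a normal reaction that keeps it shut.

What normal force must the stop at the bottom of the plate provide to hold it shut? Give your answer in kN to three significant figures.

P ≈ 22.6 kN

γ = 0.789 × 9.81 = 7.74009 kN/m³.
Let θ = 53.8° be the plate's angle to the horizontal; measure y along the incline from where the plane meets the free surface. Vertical depth h = y·sinθ with sinθ = 0.806960.
The centroid is at the centre, 0.905 m below the top of the plate, so y_c = 1.68 + 0.905 = 2.585 m and h_c = 2.585 × 0.806960 = 2.08599 m.
A = π(0.905)² = 2.57304 m².
Resultant F = γ·h_c·A = 7.74009 × 2.08599 × 2.57304 = 41.5437 kN.
I_c = πr⁴/4 = π × 0.905⁴/4 = 0.526847 m⁴.
Centre of pressure: y_p = y_c + I_c/(y_c·A) = 2.585 + 0.526847/(2.585 × 2.57304) = 2.585 + 0.0792095 = 2.66421 m along the plane.
The resultant acts 0.905 + 0.0792095 = 0.98421 m (along the plate) below the hinge at the top edge, so the moment about the hinge is M = F × 0.98421 = 41.5437 × 0.98421 = 40.8877 kN·m.
A normal force at the bottom, 1.81 m from the hinge, must supply this moment: P = 40.8877/1.81 = 22.5899 kN.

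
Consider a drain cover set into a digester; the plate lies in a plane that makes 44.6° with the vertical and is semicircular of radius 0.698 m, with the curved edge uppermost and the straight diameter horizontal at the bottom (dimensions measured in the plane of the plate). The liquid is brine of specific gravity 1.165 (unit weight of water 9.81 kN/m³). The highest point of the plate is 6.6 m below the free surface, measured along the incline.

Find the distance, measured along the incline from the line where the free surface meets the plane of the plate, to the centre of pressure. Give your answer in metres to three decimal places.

γ = 1.165 × 9.81 = 11.42865 kN/m³.
The plate makes 44.6° with the vertical, i.e. θ = 90° − 44.6° = 45.4° to the horizontal. Measuring y along the incline from the free-surface line, vertical depth h = y·sinθ with sinθ = 0.712026.
The centroid lies 4r/(3π) = 0.29624 m above the diameter, so r − 4r/(3π) = 0.698 − 0.29624 = 0.40176 m below the topmost point, so y_c = 6.6 + 0.40176 = 7.00176 m and h_c = 7.00176 × 0.712026 = 4.98544 m.
A = πr²/2 = π × 0.698²/2 = 0.765298 m².
Resultant F = γ·h_c·A = 11.42865 × 4.98544 × 0.765298 = 43.6043 kN.
I_c = (π/8 − 8/(9π))·r⁴ = 0.109757 × 0.698⁴ = 0.0260528 m⁴.
Centre of pressure: y_p = y_c + I_c/(y_c·A) = 7.00176 + 0.0260528/(7.00176 × 0.765298) = 7.00176 + 0.00486202 = 7.00662 m along the plane.

y_p = 7.007 m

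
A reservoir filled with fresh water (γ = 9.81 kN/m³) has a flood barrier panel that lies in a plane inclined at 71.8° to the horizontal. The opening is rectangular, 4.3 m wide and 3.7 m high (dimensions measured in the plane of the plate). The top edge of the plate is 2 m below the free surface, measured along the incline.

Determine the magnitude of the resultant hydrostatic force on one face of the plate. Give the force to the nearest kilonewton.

γ = 9.81 kN/m³.
Let θ = 71.8° be the plate's angle to the horizontal; measure y along the incline from where the plane meets the free surface. Vertical depth h = y·sinθ with sinθ = 0.949972.
The centroid lies 3.7/2 = 1.85 m below the top edge, so y_c = 2 + 1.85 = 3.85 m and h_c = 3.85 × 0.949972 = 3.65739 m.
A = 4.3 × 3.7 = 15.91 m².
Resultant F = γ·h_c·A = 9.81 × 3.65739 × 15.91 = 570.835 kN.

F ≈ 571 kN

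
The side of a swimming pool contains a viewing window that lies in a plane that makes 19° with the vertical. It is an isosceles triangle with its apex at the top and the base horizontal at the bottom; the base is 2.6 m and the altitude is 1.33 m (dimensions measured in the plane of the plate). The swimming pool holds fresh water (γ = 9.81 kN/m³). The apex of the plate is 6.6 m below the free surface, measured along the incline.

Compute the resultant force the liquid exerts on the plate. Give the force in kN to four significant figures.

γ = 9.81 kN/m³.
The plate makes 19° with the vertical, i.e. θ = 90° − 19° = 71° to the horizontal. Measuring y along the incline from the free-surface line, vertical depth h = y·sinθ with sinθ = 0.945519.
With the apex up, the centroid sits 2h/3 = 2 × 1.33/3 = 0.886667 m below the apex, so y_c = 6.6 + 0.886667 = 7.48667 m and h_c = 7.48667 × 0.945519 = 7.07879 m.
A = ½ × 2.6 × 1.33 = 1.729 m².
Resultant F = γ·h_c·A = 9.81 × 7.07879 × 1.729 = 120.067 kN.

F ≈ 120.1 kN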